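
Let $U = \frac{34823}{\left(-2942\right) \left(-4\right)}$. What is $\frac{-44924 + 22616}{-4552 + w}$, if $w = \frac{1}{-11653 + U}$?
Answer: $\frac{764593766937}{156017163920} \approx 4.9007$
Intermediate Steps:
$U = \frac{34823}{11768} \approx 2.9591$
$w = - \frac{11768}{137097681}$ ($w = \frac{1}{-11653 + \frac{34823}{11768}} = \frac{1}{- \frac{137097681}{11768}} = - \frac{11768}{137097681} \approx -8.5837 \cdot 10^{-5}$)
$\frac{-44924 + 22616}{-4552 + w} = \frac{-44924 + 22616}{-4552 - \frac{11768}{137097681}} = - \frac{22308}{- \frac{624068655680}{137097681}} = \left(-22308\right) \left(- \frac{137097681}{624068655680}\right) = \frac{764593766937}{156017163920}$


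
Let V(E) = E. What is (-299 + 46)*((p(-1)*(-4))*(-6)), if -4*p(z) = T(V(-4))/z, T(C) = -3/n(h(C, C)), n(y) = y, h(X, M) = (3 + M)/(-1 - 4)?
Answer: 22770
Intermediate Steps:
h(X, M) = -3/5 - M/5 (h(X, M) = (3 + M)/(-5) = (3 + M)*(-1/5) = -3/5 - M/5)
T(C) = -3/(-3/5 - C/5)
p(z) = 15/(4*z) (p(z) = -15/(3 - 4)/(4*z) = -15/(-1)/(4*z) = -15*(-1)/(4*z) = -(-15)/(4*z) = 15/(4*z))
(-299 + 46)*((p(-1)*(-4))*(-6)) = (-299 + 46)*((((15/4)/(-1))*(-4))*(-6)) = -253*((15/4)*(-1))*(-4)*(-6) = -253*(-15/4*(-4))*(-6) = -3795*(-6) = -253*(-90) = 22770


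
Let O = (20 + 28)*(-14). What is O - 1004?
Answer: -1676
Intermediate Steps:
O = -672 (O = 48*(-14) = -672)
O - 1004 = -672 - 1004 = -1676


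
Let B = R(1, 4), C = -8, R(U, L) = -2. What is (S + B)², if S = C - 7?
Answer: 289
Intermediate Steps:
B = -2
S = -15 (S = -8 - 7 = -15)
(S + B)² = (-15 - 2)² = (-17)² = 289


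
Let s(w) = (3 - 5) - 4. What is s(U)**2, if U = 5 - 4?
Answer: 36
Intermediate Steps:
U = 1
s(w) = -6 (s(w) = -2 - 4 = -6)
s(U)**2 = (-6)**2 = 36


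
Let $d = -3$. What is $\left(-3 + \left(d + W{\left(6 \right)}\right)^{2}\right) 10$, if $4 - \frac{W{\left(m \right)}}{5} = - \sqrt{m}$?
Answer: $4360 + 1700 \sqrt{6} \approx 8524.1$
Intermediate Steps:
$W{\left(m \right)} = 20 + 5 \sqrt{m}$ ($W{\left(m \right)} = 20 - 5 \left(- \sqrt{m}\right) = 20 + 5 \sqrt{m}$)
$\left(-3 + \left(d + W{\left(6 \right)}\right)^{2}\right) 10 = \left(-3 + \left(-3 + \left(20 + 5 \sqrt{6}\right)\right)^{2}\right) 10 = \left(-3 + \left(17 + 5 \sqrt{6}\right)^{2}\right) 10 = -30 + 10 \left(17 + 5 \sqrt{6}\right)^{2}$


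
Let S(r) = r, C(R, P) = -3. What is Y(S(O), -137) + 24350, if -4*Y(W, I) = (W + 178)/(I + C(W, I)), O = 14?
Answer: 852262/35 ≈ 24350.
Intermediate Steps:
Y(W, I) = -(178 + W)/(4*(-3 + I)) (Y(W, I) = -(W + 178)/(4*(I - 3)) = -(178 + W)/(4*(-3 + I)))
Y(S(O), -137) + 24350 = (-178 - 1*14)/(4*(-3 - 137)) + 24350 = (1/4)*(-178 - 14)/(-140) + 24350 = (1/4)*(-1/140)*(-192) + 24350 = 12/35 + 24350 = 852262/35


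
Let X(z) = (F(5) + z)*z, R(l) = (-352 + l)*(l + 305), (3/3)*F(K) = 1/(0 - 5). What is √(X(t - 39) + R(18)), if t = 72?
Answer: I*√2669990/5 ≈ 326.8*I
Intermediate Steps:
F(K) = -⅕ (F(K) = 1/(0 - 5) = 1/(-5) = -⅕)
R(l) = (-352 + l)*(305 + l)
X(z) = z*(-⅕ + z) (X(z) = (-⅕ + z)*z = z*(-⅕ + z))
√(X(t - 39) + R(18)) = √((72 - 39)*(-⅕ + (72 - 39)) + (-107360 + 18² - 47*18)) = √(33*(-⅕ + 33) + (-107360 + 324 - 846)) = √(33*(164/5) - 107882) = √(5412/5 - 107882) = √(-533998/5) = I*√2669990/5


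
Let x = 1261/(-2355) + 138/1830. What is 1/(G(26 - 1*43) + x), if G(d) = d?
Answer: -143655/2508223 ≈ -0.057274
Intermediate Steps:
x = -66088/143655 (x = 1261*(-1/2355) + 138*(1/1830) = -1261/2355 + 23/305 = -66088/143655 ≈ -0.46005)
1/(G(26 - 1*43) + x) = 1/((26 - 1*43) - 66088/143655) = 1/((26 - 43) - 66088/143655) = 1/(-17 - 66088/143655) = 1/(-2508223/143655) = -143655/2508223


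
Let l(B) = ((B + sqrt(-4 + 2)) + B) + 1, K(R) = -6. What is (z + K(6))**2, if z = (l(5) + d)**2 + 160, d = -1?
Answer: 62704 + 10080*I*sqrt(2) ≈ 62704.0 + 14255.0*I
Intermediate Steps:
l(B) = 1 + 2*B + I*sqrt(2) (l(B) = ((B + sqrt(-2)) + B) + 1 = ((B + I*sqrt(2)) + B) + 1 = (2*B + I*sqrt(2)) + 1 = 1 + 2*B + I*sqrt(2))
z = 160 + (10 + I*sqrt(2))**2 (z = ((1 + 2*5 + I*sqrt(2)) - 1)**2 + 160 = ((1 + 10 + I*sqrt(2)) - 1)**2 + 160 = ((11 + I*sqrt(2)) - 1)**2 + 160 = (10 + I*sqrt(2))**2 + 160 = 160 + (10 + I*sqrt(2))**2 ≈ 258.0 + 28.284*I)
(z + K(6))**2 = ((258 + 20*I*sqrt(2)) - 6)**2 = (252 + 20*I*sqrt(2))**2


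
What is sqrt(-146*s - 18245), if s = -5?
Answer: I*sqrt(17515) ≈ 132.34*I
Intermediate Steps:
sqrt(-146*s - 18245) = sqrt(-146*(-5) - 18245) = sqrt(730 - 18245) = sqrt(-17515) = I*sqrt(17515)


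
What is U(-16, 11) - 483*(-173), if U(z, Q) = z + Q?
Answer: 83554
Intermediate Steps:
U(z, Q) = Q + z
U(-16, 11) - 483*(-173) = (11 - 16) - 483*(-173) = -5 + 83559 = 83554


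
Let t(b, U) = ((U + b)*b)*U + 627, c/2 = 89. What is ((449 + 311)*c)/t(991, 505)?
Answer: 135280/748681307 ≈ 0.00018069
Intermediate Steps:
c = 178 (c = 2*89 = 178)
t(b, U) = 627 + U*b*(U + b) (t(b, U) = (b*(U + b))*U + 627 = U*b*(U + b) + 627 = 627 + U*b*(U + b))
((449 + 311)*c)/t(991, 505) = ((449 + 311)*178)/(627 + 505*991**2 + 991*505**2) = (760*178)/(627 + 505*982081 + 991*255025) = 135280/(627 + 495950905 + 252729775) = 135280/748681307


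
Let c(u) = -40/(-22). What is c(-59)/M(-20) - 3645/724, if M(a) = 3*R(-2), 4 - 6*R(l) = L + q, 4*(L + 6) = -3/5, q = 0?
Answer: -7560085/1616692 ≈ -4.6763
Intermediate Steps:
c(u) = 20/11 (c(u) = -40*(-1/22) = 20/11)
L = -123/20 (L = -6 + (-3/5)/4 = -6 + (-3*1/5)/4 = -6 + (1/4)*(-3/5) = -6 - 3/20 = -123/20 ≈ -6.1500)
R(l) = 203/120 (R(l) = 2/3 - (-123/20 + 0)/6 = 2/3 - 1/6*(-123/20) = 2/3 + 41/40 = 203/120)
M(a) = 203/40 (M(a) = 3*(203/120) = 203/40)
c(-59)/M(-20) - 3645/724 = 20/(11*(203/40)) - 3645/724 = (20/11)*(40/203) - 3645*1/724 = 800/2233 - 3645/724 = -7560085/1616692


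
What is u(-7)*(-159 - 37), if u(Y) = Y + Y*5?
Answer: 8232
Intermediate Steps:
u(Y) = 6*Y (u(Y) = Y + 5*Y = 6*Y)
u(-7)*(-159 - 37) = (6*(-7))*(-159 - 37) = -42*(-196) = 8232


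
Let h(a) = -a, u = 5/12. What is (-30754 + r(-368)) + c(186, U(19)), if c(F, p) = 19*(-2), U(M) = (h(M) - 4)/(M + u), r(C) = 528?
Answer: -30264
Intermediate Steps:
u = 5/12 (u = 5*(1/12) = 5/12 ≈ 0.41667)
U(M) = (-4 - M)/(5/12 + M) (U(M) = (-M - 4)/(M + 5/12) = (-4 - M)/(5/12 + M))
c(F, p) = -38
(-30754 + r(-368)) + c(186, U(19)) = (-30754 + 528) - 38 = -30226 - 38 = -30264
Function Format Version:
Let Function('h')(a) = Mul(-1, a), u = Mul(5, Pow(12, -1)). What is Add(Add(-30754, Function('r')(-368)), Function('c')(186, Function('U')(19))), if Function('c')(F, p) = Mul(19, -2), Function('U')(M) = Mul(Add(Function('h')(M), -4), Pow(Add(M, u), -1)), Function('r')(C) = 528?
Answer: -30264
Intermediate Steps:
u = Rational(5, 12) (u = Mul(5, Rational(1, 12)) = Rational(5, 12) ≈ 0.41667)
Function('U')(M) = Mul(Pow(Add(Rational(5, 12), M), -1), Add(-4, Mul(-1, M))) (Function('U')(M) = Mul(Add(Mul(-1, M), -4), Pow(Add(M, Rational(5, 12)), -1)) = Mul(Add(-4, Mul(-1, M)), Pow(Add(Rational(5, 12), M), -1)) = Mul(Pow(Add(Rational(5, 12), M), -1), Add(-4, Mul(-1, M))))
Function('c')(F, p) = -38
Add(Add(-30754, Function('r')(-368)), Function('c')(186, Function('U')(19))) = Add(Add(-30754, 528), -38) = Add(-30226, -38) = -30264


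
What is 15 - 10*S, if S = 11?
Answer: -95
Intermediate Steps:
15 - 10*S = 15 - 10*11 = 15 - 110 = -95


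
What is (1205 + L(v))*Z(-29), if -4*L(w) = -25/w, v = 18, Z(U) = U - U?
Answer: 0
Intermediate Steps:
Z(U) = 0
L(w) = 25/(4*w) (L(w) = -(-25)/(4*w) = 25/(4*w))
(1205 + L(v))*Z(-29) = (1205 + (25/4)/18)*0 = (1205 + (25/4)*(1/18))*0 = (1205 + 25/72)*0 = (86785/72)*0 = 0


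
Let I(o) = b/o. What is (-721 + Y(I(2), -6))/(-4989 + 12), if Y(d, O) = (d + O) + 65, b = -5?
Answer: 443/3318 ≈ 0.13351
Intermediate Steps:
I(o) = -5/o
Y(d, O) = 65 + O + d (Y(d, O) = (O + d) + 65 = 65 + O + d)
(-721 + Y(I(2), -6))/(-4989 + 12) = (-721 + (65 - 6 - 5/2))/(-4989 + 12) = (-721 + (65 - 6 - 5*½))/(-4977) = (-721 + (65 - 6 - 5/2))*(-1/4977) = (-721 + 113/2)*(-1/4977) = -1329/2*(-1/4977) = 443/3318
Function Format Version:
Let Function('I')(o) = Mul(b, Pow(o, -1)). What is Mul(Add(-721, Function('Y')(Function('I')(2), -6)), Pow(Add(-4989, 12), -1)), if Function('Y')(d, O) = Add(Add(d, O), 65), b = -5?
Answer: Rational(443, 3318) ≈ 0.13351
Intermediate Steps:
Function('I')(o) = Mul(-5, Pow(o, -1))
Function('Y')(d, O) = Add(65, O, d) (Function('Y')(d, O) = Add(Add(O, d), 65) = Add(65, O, d))
Mul(Add(-721, Function('Y')(Function('I')(2), -6)), Pow(Add(-4989, 12), -1)) = Mul(Add(-721, Add(65, -6, Mul(-5, Pow(2, -1)))), Pow(Add(-4989, 12), -1)) = Mul(Add(-721, Add(65, -6, Mul(-5, Rational(1, 2)))), Pow(-4977, -1)) = Mul(Add(-721, Add(65, -6, Rational(-5, 2))), Rational(-1, 4977)) = Mul(Add(-721, Rational(113, 2)), Rational(-1, 4977)) = Mul(Rational(-1329, 2), Rational(-1, 4977)) = Rational(443, 3318)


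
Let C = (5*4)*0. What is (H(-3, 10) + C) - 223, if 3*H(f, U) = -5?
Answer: -674/3 ≈ -224.67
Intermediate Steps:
H(f, U) = -5/3 (H(f, U) = (⅓)*(-5) = -5/3)
C = 0 (C = 20*0 = 0)
(H(-3, 10) + C) - 223 = (-5/3 + 0) - 223 = -5/3 - 223 = -674/3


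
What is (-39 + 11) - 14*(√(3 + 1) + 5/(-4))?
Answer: -77/2 ≈ -38.500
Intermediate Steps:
(-39 + 11) - 14*(√(3 + 1) + 5/(-4)) = -28 - 14*(√4 + 5*(-¼)) = -28 - 14*(2 - 5/4) = -28 - 14*¾ = -28 - 21/2 = -77/2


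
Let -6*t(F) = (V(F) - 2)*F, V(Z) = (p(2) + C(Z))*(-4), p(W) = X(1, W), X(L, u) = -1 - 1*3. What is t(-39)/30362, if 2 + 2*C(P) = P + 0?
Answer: 312/15181 ≈ 0.020552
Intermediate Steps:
X(L, u) = -4 (X(L, u) = -1 - 3 = -4)
p(W) = -4
C(P) = -1 + P/2 (C(P) = -1 + (P + 0)/2 = -1 + P/2)
V(Z) = 20 - 2*Z (V(Z) = (-4 + (-1 + Z/2))*(-4) = (-5 + Z/2)*(-4) = 20 - 2*Z)
t(F) = -F*(18 - 2*F)/6 (t(F) = -((20 - 2*F) - 2)*F/6 = -(18 - 2*F)*F/6 = -F*(18 - 2*F)/6)
t(-39)/30362 = ((⅓)*(-39)*(-9 - 39))/30362 = ((⅓)*(-39)*(-48))*(1/30362) = 624*(1/30362) = 312/15181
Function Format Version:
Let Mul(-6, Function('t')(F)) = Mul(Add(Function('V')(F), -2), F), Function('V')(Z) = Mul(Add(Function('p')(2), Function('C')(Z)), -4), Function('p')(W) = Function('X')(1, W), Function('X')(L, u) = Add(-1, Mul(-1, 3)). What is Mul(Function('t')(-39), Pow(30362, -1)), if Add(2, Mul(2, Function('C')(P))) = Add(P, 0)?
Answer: Rational(312, 15181) ≈ 0.020552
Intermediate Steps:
Function('X')(L, u) = -4 (Function('X')(L, u) = Add(-1, -3) = -4)
Function('p')(W) = -4
Function('C')(P) = Add(-1, Mul(Rational(1, 2), P)) (Function('C')(P) = Add(-1, Mul(Rational(1, 2), Add(P, 0))) = Add(-1, Mul(Rational(1, 2), P)))
Function('V')(Z) = Add(20, Mul(-2, Z)) (Function('V')(Z) = Mul(Add(-4, Add(-1, Mul(Rational(1, 2), Z))), -4) = Mul(Add(-5, Mul(Rational(1, 2), Z)), -4) = Add(20, Mul(-2, Z)))
Function('t')(F) = Mul(Rational(-1, 6), F, Add(18, Mul(-2, F))) (Function('t')(F) = Mul(Rational(-1, 6), Mul(Add(Add(20, Mul(-2, F)), -2), F)) = Mul(Rational(-1, 6), Mul(Add(18, Mul(-2, F)), F)) = Mul(Rational(-1, 6), Mul(F, Add(18, Mul(-2, F)))) = Mul(Rational(-1, 6), F, Add(18, Mul(-2, F))))
Mul(Function('t')(-39), Pow(30362, -1)) = Mul(Mul(Rational(1, 3), -39, Add(-9, -39)), Pow(30362, -1)) = Mul(Mul(Rational(1, 3), -39, -48), Rational(1, 30362)) = Mul(624, Rational(1, 30362)) = Rational(312, 15181)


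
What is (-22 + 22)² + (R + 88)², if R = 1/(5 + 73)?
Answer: 47128225/6084 ≈ 7746.3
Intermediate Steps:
R = 1/78 ≈ 0.012821
(-22 + 22)² + (R + 88)² = (-22 + 22)² + (1/78 + 88)² = 0² + (6865/78)² = 0 + 47128225/6084 = 47128225/6084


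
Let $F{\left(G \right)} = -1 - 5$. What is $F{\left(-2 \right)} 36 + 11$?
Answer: $-205$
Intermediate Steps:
$F{\left(G \right)} = -6$
$F{\left(-2 \right)} 36 + 11 = \left(-6\right) 36 + 11 = -216 + 11 = -205$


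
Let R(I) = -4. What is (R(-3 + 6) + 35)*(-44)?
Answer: -1364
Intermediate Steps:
(R(-3 + 6) + 35)*(-44) = (-4 + 35)*(-44) = 31*(-44) = -1364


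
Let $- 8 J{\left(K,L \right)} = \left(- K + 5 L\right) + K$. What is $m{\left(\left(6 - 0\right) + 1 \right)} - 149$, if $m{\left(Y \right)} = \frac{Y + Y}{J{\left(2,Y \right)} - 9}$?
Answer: $- \frac{16055}{107} \approx -150.05$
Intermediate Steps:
$J{\left(K,L \right)} = - \frac{5 L}{8}$ ($J{\left(K,L \right)} = - \frac{\left(- K + 5 L\right) + K}{8} = - \frac{5 L}{8}$)
$m{\left(Y \right)} = \frac{2 Y}{-9 - \frac{5 Y}{8}}$ ($m{\left(Y \right)} = \frac{Y + Y}{- \frac{5 Y}{8} - 9} = \frac{2 Y}{-9 - \frac{5 Y}{8}}$)
$m{\left(\left(6 - 0\right) + 1 \right)} - 149 = - \frac{16 \left(\left(6 - 0\right) + 1\right)}{72 + 5 \left(\left(6 - 0\right) + 1\right)} - 149 = - \frac{16 \left(\left(6 + 0\right) + 1\right)}{72 + 5 \left(\left(6 + 0\right) + 1\right)} - 149 = - \frac{16 \left(6 + 1\right)}{72 + 5 \left(6 + 1\right)} - 149 = \left(-16\right) 7 \frac{1}{72 + 5 \cdot 7} - 149 = \left(-16\right) 7 \frac{1}{72 + 35} - 149 = \left(-16\right) 7 \cdot \frac{1}{107} - 149 = - \frac{112}{107} - 149 = - \frac{16055}{107}$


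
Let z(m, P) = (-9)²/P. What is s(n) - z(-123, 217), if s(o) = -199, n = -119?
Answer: -43264/217 ≈ -199.37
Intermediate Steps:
z(m, P) = 81/P
s(n) - z(-123, 217) = -199 - 81/217 = -43264/217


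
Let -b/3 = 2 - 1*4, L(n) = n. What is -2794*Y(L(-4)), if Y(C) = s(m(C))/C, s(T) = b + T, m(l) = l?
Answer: 1397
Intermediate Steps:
b = 6 (b = -3*(2 - 1*4) = -3*(2 - 4) = -3*(-2) = 6)
s(T) = 6 + T
Y(C) = (6 + C)/C
-2794*Y(L(-4)) = -2794*(6 - 4)/(-4) = -(-1397)*2/2 = -2794*(-½) = 1397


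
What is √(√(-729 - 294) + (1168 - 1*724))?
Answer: √(444 + I*√1023) ≈ 21.085 + 0.75846*I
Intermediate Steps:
√(√(-729 - 294) + (1168 - 1*724)) = √(√(-1023) + (1168 - 724)) = √(I*√1023 + 444) = √(444 + I*√1023)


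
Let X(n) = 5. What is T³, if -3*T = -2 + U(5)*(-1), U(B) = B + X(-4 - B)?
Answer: 64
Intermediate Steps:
U(B) = 5 + B (U(B) = B + 5 = 5 + B)
T = 4 (T = -(-2 + (5 + 5)*(-1))/3 = -(-2 + 10*(-1))/3 = -(-2 - 10)/3 = -⅓*(-12) = 4)
T³ = 4³ = 64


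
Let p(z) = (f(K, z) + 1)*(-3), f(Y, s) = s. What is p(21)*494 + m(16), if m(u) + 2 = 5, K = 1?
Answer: -32601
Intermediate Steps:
m(u) = 3 (m(u) = -2 + 5 = 3)
p(z) = -3 - 3*z (p(z) = (z + 1)*(-3) = (1 + z)*(-3) = -3 - 3*z)
p(21)*494 + m(16) = (-3 - 3*21)*494 + 3 = (-3 - 63)*494 + 3 = -66*494 + 3 = -32604 + 3 = -32601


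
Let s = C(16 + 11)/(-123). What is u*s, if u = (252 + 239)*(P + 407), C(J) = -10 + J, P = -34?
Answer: -3113431/123 ≈ -25312.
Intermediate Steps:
u = 183143 (u = (252 + 239)*(-34 + 407) = 491*373 = 183143)
s = -17/123 (s = (-10 + (16 + 11))/(-123) = (-10 + 27)*(-1/123) = 17*(-1/123) = -17/123 ≈ -0.13821)
u*s = 183143*(-17/123) = -3113431/123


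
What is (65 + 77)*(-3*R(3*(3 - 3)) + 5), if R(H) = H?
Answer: 710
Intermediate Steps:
(65 + 77)*(-3*R(3*(3 - 3)) + 5) = (65 + 77)*(-9*(3 - 3) + 5) = 142*(-9*0 + 5) = 142*(-3*0 + 5) = 142*(0 + 5) = 142*5 = 710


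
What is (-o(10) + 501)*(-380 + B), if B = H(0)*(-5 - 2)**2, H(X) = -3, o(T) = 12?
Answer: -257703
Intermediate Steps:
B = -147 (B = -3*(-5 - 2)**2 = -3*(-7)**2 = -3*49 = -147)
(-o(10) + 501)*(-380 + B) = (-1*12 + 501)*(-380 - 147) = (-12 + 501)*(-527) = 489*(-527) = -257703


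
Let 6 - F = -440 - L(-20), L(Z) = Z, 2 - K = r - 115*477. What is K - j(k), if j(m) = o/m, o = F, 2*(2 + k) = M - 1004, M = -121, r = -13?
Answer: 61949082/1129 ≈ 54871.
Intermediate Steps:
K = 54870 (K = 2 - (-13 - 115*477) = 2 - (-13 - 54855) = 2 - 1*(-54868) = 2 + 54868 = 54870)
k = -1129/2 (k = -2 + (-121 - 1004)/2 = -2 + (½)*(-1125) = -2 - 1125/2 = -1129/2 ≈ -564.50)
F = 426 (F = 6 - (-440 - 1*(-20)) = 6 - (-440 + 20) = 6 - 1*(-420) = 6 + 420 = 426)
o = 426
j(m) = 426/m
K - j(k) = 54870 - 426/(-1129/2) = 54870 - 426*(-2)/1129 = 54870 - 1*(-852/1129) = 54870 + 852/1129 = 61949082/1129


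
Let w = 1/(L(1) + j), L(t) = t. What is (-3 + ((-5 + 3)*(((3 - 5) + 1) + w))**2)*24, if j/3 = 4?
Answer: 1656/169 ≈ 9.7988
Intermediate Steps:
j = 12 (j = 3*4 = 12)
w = 1/13 (w = 1/(1 + 12) = 1/13 ≈ 0.076923)
(-3 + ((-5 + 3)*(((3 - 5) + 1) + w))**2)*24 = (-3 + ((-5 + 3)*(((3 - 5) + 1) + 1/13))**2)*24 = (-3 + (-2*((-2 + 1) + 1/13))**2)*24 = (-3 + (-2*(-1 + 1/13))**2)*24 = (-3 + (-2*(-12/13))**2)*24 = (-3 + (24/13)**2)*24 = (-3 + 576/169)*24 = (69/169)*24 = 1656/169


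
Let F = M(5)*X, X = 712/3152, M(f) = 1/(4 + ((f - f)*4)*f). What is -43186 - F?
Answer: -68061225/1576 ≈ -43186.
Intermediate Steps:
M(f) = 1/4 (M(f) = 1/(4 + (0*4)*f) = 1/(4 + 0*f) = 1/(4 + 0) = 1/4)
X = 89/394 (X = 712*(1/3152) = 89/394 ≈ 0.22589)
F = 89/1576 (F = (1/4)*(89/394) = 89/1576 ≈ 0.056472)
-43186 - F = -43186 - 1*89/1576 = -43186 - 89/1576 = -68061225/1576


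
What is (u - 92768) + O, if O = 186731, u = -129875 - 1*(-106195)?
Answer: 70283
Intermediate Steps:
u = -23680 (u = -129875 + 106195 = -23680)
(u - 92768) + O = (-23680 - 92768) + 186731 = -116448 + 186731 = 70283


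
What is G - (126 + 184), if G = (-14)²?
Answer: -114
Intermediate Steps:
G = 196
G - (126 + 184) = 196 - (126 + 184) = 196 - 1*310 = 196 - 310 = -114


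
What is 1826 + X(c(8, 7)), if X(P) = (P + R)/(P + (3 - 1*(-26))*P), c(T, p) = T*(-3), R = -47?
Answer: 1314791/720 ≈ 1826.1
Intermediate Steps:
c(T, p) = -3*T
X(P) = (-47 + P)/(30*P) (X(P) = (P - 47)/(P + (3 - 1*(-26))*P) = (-47 + P)/(P + (3 + 26)*P) = (-47 + P)/(P + 29*P) = (-47 + P)/((30*P)) = (-47 + P)*(1/(30*P)) = (-47 + P)/(30*P))
1826 + X(c(8, 7)) = 1826 + (-47 - 3*8)/(30*((-3*8))) = 1826 + (1/30)*(-47 - 24)/(-24) = 1826 + (1/30)*(-1/24)*(-71) = 1826 + 71/720 = 1314791/720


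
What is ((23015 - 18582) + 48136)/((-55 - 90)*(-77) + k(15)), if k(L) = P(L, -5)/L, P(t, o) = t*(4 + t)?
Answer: 17523/3728 ≈ 4.7004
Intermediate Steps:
k(L) = 4 + L (k(L) = (L*(4 + L))/L = 4 + L)
((23015 - 18582) + 48136)/((-55 - 90)*(-77) + k(15)) = ((23015 - 18582) + 48136)/((-55 - 90)*(-77) + (4 + 15)) = (4433 + 48136)/(-145*(-77) + 19) = 52569/(11165 + 19) = 52569/11184 = 52569*(1/11184) = 17523/3728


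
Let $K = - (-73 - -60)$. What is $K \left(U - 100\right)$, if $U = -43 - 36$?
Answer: $-2327$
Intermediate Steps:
$U = -79$ ($U = -43 - 36 = -79$)
$K = 13$ ($K = - (-73 + 60) = \left(-1\right) \left(-13\right) = 13$)
$K \left(U - 100\right) = 13 \left(-79 - 100\right) = 13 \left(-179\right) = -2327$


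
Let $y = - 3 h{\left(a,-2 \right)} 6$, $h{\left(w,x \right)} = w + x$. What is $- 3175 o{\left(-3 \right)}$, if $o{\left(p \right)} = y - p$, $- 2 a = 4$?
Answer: $-238125$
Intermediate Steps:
$a = -2$ ($a = \left(- \frac{1}{2}\right) 4 = -2$)
$y = 72$ ($y = - 3 \left(-2 - 2\right) 6 = \left(-3\right) \left(-4\right) 6 = 12 \cdot 6 = 72$)
$o{\left(p \right)} = 72 - p$
$- 3175 o{\left(-3 \right)} = - 3175 \left(72 - -3\right) = - 3175 \left(72 + 3\right) = \left(-3175\right) 75 = -238125$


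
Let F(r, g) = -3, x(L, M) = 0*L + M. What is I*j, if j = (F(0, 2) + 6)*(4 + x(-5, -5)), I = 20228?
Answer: -60684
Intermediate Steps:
x(L, M) = M (x(L, M) = 0 + M = M)
j = -3 (j = (-3 + 6)*(4 - 5) = 3*(-1) = -3)
I*j = 20228*(-3) = -60684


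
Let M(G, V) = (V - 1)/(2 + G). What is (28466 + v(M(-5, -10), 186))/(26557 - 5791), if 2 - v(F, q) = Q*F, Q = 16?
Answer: 42614/31149 ≈ 1.3681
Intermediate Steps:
M(G, V) = (-1 + V)/(2 + G)
v(F, q) = 2 - 16*F
(28466 + v(M(-5, -10), 186))/(26557 - 5791) = (28466 + (2 - 16*(-1 - 10)/(2 - 5)))/(26557 - 5791) = (28466 + (2 - 16*(-11)/(-3)))/20766 = (28466 + (2 - (-16)*(-11)/3))*(1/20766) = (28466 + (2 - 16*11/3))*(1/20766) = (28466 + (2 - 176/3))*(1/20766) = (28466 - 170/3)*(1/20766) = (85228/3)*(1/20766) = 42614/31149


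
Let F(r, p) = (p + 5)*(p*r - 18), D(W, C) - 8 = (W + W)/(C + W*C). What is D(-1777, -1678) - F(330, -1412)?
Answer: -976932207008209/1490064 ≈ -6.5563e+8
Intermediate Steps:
D(W, C) = 8 + 2*W/(C + C*W) (D(W, C) = 8 + (W + W)/(C + W*C) = 8 + (2*W)/(C + C*W) = 8 + 2*W/(C + C*W))
F(r, p) = (-18 + p*r)*(5 + p) (F(r, p) = (5 + p)*(-18 + p*r) = (-18 + p*r)*(5 + p))
D(-1777, -1678) - F(330, -1412) = 2*(-1777 + 4*(-1678) + 4*(-1678)*(-1777))/(-1678*(1 - 1777)) - (-90 - 18*(-1412) + 330*(-1412)**2 + 5*(-1412)*330) = 2*(-1/1678)*(-1777 - 6712 + 11927224)/(-1776) - (-90 + 25416 + 330*1993744 - 2329800) = 2*(-1/1678)*(-1/1776)*11918735 - (-90 + 25416 + 657935520 - 2329800) = 11918735/1490064 - 1*655631046 = 11918735/1490064 - 655631046 = -976932207008209/1490064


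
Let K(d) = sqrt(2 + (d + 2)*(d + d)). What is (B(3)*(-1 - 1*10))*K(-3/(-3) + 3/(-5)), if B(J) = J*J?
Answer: -693*sqrt(2)/5 ≈ -196.01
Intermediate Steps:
B(J) = J**2
K(d) = sqrt(2 + 2*d*(2 + d)) (K(d) = sqrt(2 + (2 + d)*(2*d)) = sqrt(2 + 2*d*(2 + d)))
(B(3)*(-1 - 1*10))*K(-3/(-3) + 3/(-5)) = (3**2*(-1 - 1*10))*sqrt(2 + 2*(-3/(-3) + 3/(-5))**2 + 4*(-3/(-3) + 3/(-5))) = (9*(-1 - 10))*sqrt(2 + 2*(-3*(-1/3) + 3*(-1/5))**2 + 4*(-3*(-1/3) + 3*(-1/5))) = (9*(-11))*sqrt(2 + 2*(1 - 3/5)**2 + 4*(1 - 3/5)) = -99*sqrt(2 + 2*(2/5)**2 + 4*(2/5)) = -99*sqrt(2 + 2*(4/25) + 8/5) = -99*sqrt(2 + 8/25 + 8/5) = -693*sqrt(2)/5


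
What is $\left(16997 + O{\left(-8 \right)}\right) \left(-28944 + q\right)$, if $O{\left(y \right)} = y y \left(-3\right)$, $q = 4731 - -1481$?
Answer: $-382011260$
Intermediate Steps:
$q = 6212$ ($q = 4731 + 1481 = 6212$)
$O{\left(y \right)} = - 3 y^{2}$ ($O{\left(y \right)} = y^{2} \left(-3\right) = - 3 y^{2}$)
$\left(16997 + O{\left(-8 \right)}\right) \left(-28944 + q\right) = \left(16997 - 3 \left(-8\right)^{2}\right) \left(-28944 + 6212\right) = \left(16997 - 192\right) \left(-22732\right) = 16805 \left(-22732\right) = -382011260$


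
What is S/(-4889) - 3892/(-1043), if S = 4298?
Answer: 2077882/728461 ≈ 2.8524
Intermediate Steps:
S/(-4889) - 3892/(-1043) = 4298/(-4889) - 3892/(-1043) = 4298*(-1/4889) - 3892*(-1/1043) = -4298/4889 + 556/149 = 2077882/728461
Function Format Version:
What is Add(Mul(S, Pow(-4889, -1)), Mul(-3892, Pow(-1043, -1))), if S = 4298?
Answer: Rational(2077882, 728461) ≈ 2.8524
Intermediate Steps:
Add(Mul(S, Pow(-4889, -1)), Mul(-3892, Pow(-1043, -1))) = Add(Mul(4298, Pow(-4889, -1)), Mul(-3892, Pow(-1043, -1))) = Add(Mul(4298, Rational(-1, 4889)), Mul(-3892, Rational(-1, 1043))) = Add(Rational(-4298, 4889), Rational(556, 149)) = Rational(2077882, 728461)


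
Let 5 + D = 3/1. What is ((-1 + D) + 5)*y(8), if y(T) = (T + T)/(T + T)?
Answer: 2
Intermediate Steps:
y(T) = 1 (y(T) = (2*T)/((2*T)) = (2*T)*(1/(2*T)) = 1)
D = -2 (D = -5 + 3/1 = -5 + 3*1 = -5 + 3 = -2)
((-1 + D) + 5)*y(8) = ((-1 - 2) + 5)*1 = (-3 + 5)*1 = 2*1 = 2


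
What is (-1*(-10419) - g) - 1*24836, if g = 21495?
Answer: -35912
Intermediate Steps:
(-1*(-10419) - g) - 1*24836 = (-1*(-10419) - 1*21495) - 1*24836 = (10419 - 21495) - 24836 = -11076 - 24836 = -35912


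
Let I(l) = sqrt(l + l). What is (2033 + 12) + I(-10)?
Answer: 2045 + 2*I*sqrt(5) ≈ 2045.0 + 4.4721*I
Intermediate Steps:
I(l) = sqrt(2)*sqrt(l) (I(l) = sqrt(2*l) = sqrt(2)*sqrt(l))
(2033 + 12) + I(-10) = (2033 + 12) + sqrt(2)*sqrt(-10) = 2045 + sqrt(2)*(I*sqrt(10)) = 2045 + 2*I*sqrt(5)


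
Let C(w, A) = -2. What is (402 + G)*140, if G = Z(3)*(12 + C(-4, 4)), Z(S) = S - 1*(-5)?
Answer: 67480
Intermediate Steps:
Z(S) = 5 + S (Z(S) = S + 5 = 5 + S)
G = 80 (G = (5 + 3)*(12 - 2) = 8*10 = 80)
(402 + G)*140 = (402 + 80)*140 = 482*140 = 67480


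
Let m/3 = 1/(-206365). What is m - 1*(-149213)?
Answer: 30792340742/206365 ≈ 1.4921e+5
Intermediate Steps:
m = -3/206365 (m = 3/(-206365) = 3*(-1/206365) = -3/206365 ≈ -1.4537e-5)
m - 1*(-149213) = -3/206365 - 1*(-149213) = -3/206365 + 149213 = 30792340742/206365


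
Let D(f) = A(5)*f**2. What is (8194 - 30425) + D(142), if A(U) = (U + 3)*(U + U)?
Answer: 1590889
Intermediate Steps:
A(U) = 2*U*(3 + U) (A(U) = (3 + U)*(2*U) = 2*U*(3 + U))
D(f) = 80*f**2 (D(f) = (2*5*(3 + 5))*f**2 = (2*5*8)*f**2 = 80*f**2)
(8194 - 30425) + D(142) = (8194 - 30425) + 80*142**2 = -22231 + 80*20164 = -22231 + 1613120 = 1590889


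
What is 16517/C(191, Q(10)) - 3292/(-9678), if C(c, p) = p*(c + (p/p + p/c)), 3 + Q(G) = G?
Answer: 15688436171/1242427767 ≈ 12.627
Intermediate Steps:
Q(G) = -3 + G
C(c, p) = p*(1 + c + p/c) (C(c, p) = p*(c + (1 + p/c)) = p*(1 + c + p/c))
16517/C(191, Q(10)) - 3292/(-9678) = 16517/(((-3 + 10)*((-3 + 10) + 191*(1 + 191))/191)) - 3292/(-9678) = 16517/((7*(1/191)*(7 + 191*192))) - 3292*(-1/9678) = 16517/((7*(1/191)*(7 + 36672))) + 1646/4839 = 16517/((7*(1/191)*36679)) + 1646/4839 = 16517/(256753/191) + 1646/4839 = 16517*(191/256753) + 1646/4839 = 3154747/256753 + 1646/4839 = 15688436171/1242427767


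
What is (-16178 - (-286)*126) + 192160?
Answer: 212018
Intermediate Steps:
(-16178 - (-286)*126) + 192160 = (-16178 - 1*(-36036)) + 192160 = (-16178 + 36036) + 192160 = 19858 + 192160 = 212018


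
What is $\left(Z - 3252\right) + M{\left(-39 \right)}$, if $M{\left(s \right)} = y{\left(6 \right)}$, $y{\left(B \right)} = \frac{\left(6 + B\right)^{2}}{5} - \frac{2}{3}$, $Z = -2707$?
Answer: $- \frac{88963}{15} \approx -5930.9$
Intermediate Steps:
$y{\left(B \right)} = - \frac{2}{3} + \frac{\left(6 + B\right)^{2}}{5}$ ($y{\left(B \right)} = \left(6 + B\right)^{2} \cdot \frac{1}{5} - \frac{2}{3} = \frac{\left(6 + B\right)^{2}}{5} - \frac{2}{3} = - \frac{2}{3} + \frac{\left(6 + B\right)^{2}}{5}$)
$M{\left(s \right)} = \frac{422}{15}$ ($M{\left(s \right)} = - \frac{2}{3} + \frac{\left(6 + 6\right)^{2}}{5} = - \frac{2}{3} + \frac{12^{2}}{5} = - \frac{2}{3} + \frac{1}{5} \cdot 144 = - \frac{2}{3} + \frac{144}{5} = \frac{422}{15}$)
$\left(Z - 3252\right) + M{\left(-39 \right)} = \left(-2707 - 3252\right) + \frac{422}{15} = -5959 + \frac{422}{15} = - \frac{88963}{15}$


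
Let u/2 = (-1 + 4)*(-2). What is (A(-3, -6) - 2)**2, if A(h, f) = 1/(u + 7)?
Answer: 121/25 ≈ 4.8400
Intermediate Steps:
u = -12 (u = 2*((-1 + 4)*(-2)) = 2*(3*(-2)) = 2*(-6) = -12)
A(h, f) = -1/5 (A(h, f) = 1/(-12 + 7) = 1/(-5) = -1/5)
(A(-3, -6) - 2)**2 = (-1/5 - 2)**2 = (-11/5)**2 = 121/25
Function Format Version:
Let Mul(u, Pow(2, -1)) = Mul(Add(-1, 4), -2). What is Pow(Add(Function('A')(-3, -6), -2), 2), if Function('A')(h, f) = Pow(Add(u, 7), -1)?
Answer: Rational(121, 25) ≈ 4.8400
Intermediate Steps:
u = -12 (u = Mul(2, Mul(Add(-1, 4), -2)) = Mul(2, Mul(3, -2)) = Mul(2, -6) = -12)
Function('A')(h, f) = Rational(-1, 5) (Function('A')(h, f) = Pow(Add(-12, 7), -1) = Pow(-5, -1) = Rational(-1, 5))
Pow(Add(Function('A')(-3, -6), -2), 2) = Pow(Add(Rational(-1, 5), -2), 2) = Pow(Rational(-11, 5), 2) = Rational(121, 25)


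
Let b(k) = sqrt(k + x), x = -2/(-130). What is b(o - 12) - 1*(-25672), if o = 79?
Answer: 25672 + 66*sqrt(65)/65 ≈ 25680.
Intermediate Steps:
x = 1/65 (x = -2*(-1/130) = 1/65 ≈ 0.015385)
b(k) = sqrt(1/65 + k) (b(k) = sqrt(k + 1/65) = sqrt(1/65 + k))
b(o - 12) - 1*(-25672) = sqrt(65 + 4225*(79 - 12))/65 - 1*(-25672) = sqrt(65 + 4225*67)/65 + 25672 = sqrt(65 + 283075)/65 + 25672 = sqrt(283140)/65 + 25672 = (66*sqrt(65))/65 + 25672 = 66*sqrt(65)/65 + 25672 = 25672 + 66*sqrt(65)/65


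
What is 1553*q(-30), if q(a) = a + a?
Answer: -93180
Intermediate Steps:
q(a) = 2*a
1553*q(-30) = 1553*(2*(-30)) = 1553*(-60) = -93180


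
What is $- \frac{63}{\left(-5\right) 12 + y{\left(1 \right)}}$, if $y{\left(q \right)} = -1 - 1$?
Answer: $\frac{63}{62} \approx 1.0161$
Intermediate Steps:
$y{\left(q \right)} = -2$
$- \frac{63}{\left(-5\right) 12 + y{\left(1 \right)}} = - \frac{63}{\left(-5\right) 12 - 2} = - \frac{63}{-60 - 2} = - \frac{63}{-62} = \left(-63\right) \left(- \frac{1}{62}\right) = \frac{63}{62}$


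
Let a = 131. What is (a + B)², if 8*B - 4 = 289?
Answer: 1798281/64 ≈ 28098.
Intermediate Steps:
B = 293/8 (B = ½ + (⅛)*289 = ½ + 289/8 = 293/8 ≈ 36.625)
(a + B)² = (131 + 293/8)² = (1341/8)² = 1798281/64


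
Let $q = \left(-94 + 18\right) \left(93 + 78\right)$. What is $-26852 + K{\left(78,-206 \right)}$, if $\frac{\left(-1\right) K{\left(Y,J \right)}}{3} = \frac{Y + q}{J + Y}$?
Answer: $- \frac{1737905}{64} \approx -27155.0$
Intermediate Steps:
$q = -12996$ ($q = \left(-76\right) 171 = -12996$)
$K{\left(Y,J \right)} = - \frac{3 \left(-12996 + Y\right)}{J + Y}$ ($K{\left(Y,J \right)} = - 3 \frac{Y - 12996}{J + Y} = - 3 \frac{-12996 + Y}{J + Y} = - \frac{3 \left(-12996 + Y\right)}{J + Y}$)
$-26852 + K{\left(78,-206 \right)} = -26852 + \frac{3 \left(12996 - 78\right)}{-206 + 78} = -26852 + \frac{3 \left(12996 - 78\right)}{-128} = -26852 + 3 \left(- \frac{1}{128}\right) 12918 = -26852 - \frac{19377}{64} = - \frac{1737905}{64}$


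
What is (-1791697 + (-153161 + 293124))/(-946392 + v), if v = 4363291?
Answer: -1651734/3416899 ≈ -0.48340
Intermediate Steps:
(-1791697 + (-153161 + 293124))/(-946392 + v) = (-1791697 + (-153161 + 293124))/(-946392 + 4363291) = (-1791697 + 139963)/3416899 = -1651734*1/3416899 = -1651734/3416899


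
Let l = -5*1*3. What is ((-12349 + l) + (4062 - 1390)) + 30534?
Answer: 20842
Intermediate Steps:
l = -15 (l = -5*3 = -15)
((-12349 + l) + (4062 - 1390)) + 30534 = ((-12349 - 15) + (4062 - 1390)) + 30534 = (-12364 + 2672) + 30534 = -9692 + 30534 = 20842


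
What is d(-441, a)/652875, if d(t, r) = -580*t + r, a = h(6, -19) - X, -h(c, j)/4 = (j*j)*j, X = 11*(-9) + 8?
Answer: 283307/652875 ≈ 0.43394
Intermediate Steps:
X = -91 (X = -99 + 8 = -91)
h(c, j) = -4*j³ (h(c, j) = -4*j*j*j = -4*j²*j = -4*j³)
a = 27527 (a = -4*(-19)³ - 1*(-91) = -4*(-6859) + 91 = 27436 + 91 = 27527)
d(t, r) = r - 580*t
d(-441, a)/652875 = (27527 - 580*(-441))/652875 = (27527 + 255780)*(1/652875) = 283307*(1/652875) = 283307/652875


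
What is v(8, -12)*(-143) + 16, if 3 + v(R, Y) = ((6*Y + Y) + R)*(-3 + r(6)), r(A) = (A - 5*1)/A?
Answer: -91043/3 ≈ -30348.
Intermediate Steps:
r(A) = (-5 + A)/A (r(A) = (A - 5)/A = (-5 + A)/A)
v(R, Y) = -3 - 119*Y/6 - 17*R/6 (v(R, Y) = -3 + ((6*Y + Y) + R)*(-3 + (-5 + 6)/6) = -3 + (7*Y + R)*(-3 + (⅙)*1) = -3 + (R + 7*Y)*(-3 + ⅙) = -3 + (R + 7*Y)*(-17/6) = -3 + (-119*Y/6 - 17*R/6) = -3 - 119*Y/6 - 17*R/6)
v(8, -12)*(-143) + 16 = (-3 - 119/6*(-12) - 17/6*8)*(-143) + 16 = (-3 + 238 - 68/3)*(-143) + 16 = (637/3)*(-143) + 16 = -91091/3 + 16 = -91043/3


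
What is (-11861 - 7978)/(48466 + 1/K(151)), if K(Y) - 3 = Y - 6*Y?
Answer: -14918928/36446431 ≈ -0.40934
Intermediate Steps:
K(Y) = 3 - 5*Y (K(Y) = 3 + (Y - 6*Y) = 3 - 5*Y)
(-11861 - 7978)/(48466 + 1/K(151)) = (-11861 - 7978)/(48466 + 1/(3 - 5*151)) = -19839/(48466 + 1/(3 - 755)) = -19839/(48466 + 1/(-752)) = -19839/(48466 - 1/752) = -19839/36446431/752 = -19839*752/36446431 = -14918928/36446431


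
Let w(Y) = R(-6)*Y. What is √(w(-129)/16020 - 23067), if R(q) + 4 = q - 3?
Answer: I*√164441590035/2670 ≈ 151.88*I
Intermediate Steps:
R(q) = -7 + q (R(q) = -4 + (q - 3) = -4 + (-3 + q) = -7 + q)
w(Y) = -13*Y (w(Y) = (-7 - 6)*Y = -13*Y)
√(w(-129)/16020 - 23067) = √(-13*(-129)/16020 - 23067) = √(1677*(1/16020) - 23067) = √(559/5340 - 23067) = √(-123177221/5340) = I*√164441590035/2670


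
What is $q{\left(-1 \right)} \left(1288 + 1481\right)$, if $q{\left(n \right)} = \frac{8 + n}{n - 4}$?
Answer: $- \frac{19383}{5} \approx -3876.6$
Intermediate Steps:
$q{\left(n \right)} = \frac{8 + n}{-4 + n}$
$q{\left(-1 \right)} \left(1288 + 1481\right) = \frac{8 - 1}{-4 - 1} \left(1288 + 1481\right) = \frac{1}{-5} \cdot 7 \cdot 2769 = \left(- \frac{1}{5}\right) 7 \cdot 2769 = \left(- \frac{7}{5}\right) 2769 = - \frac{19383}{5}$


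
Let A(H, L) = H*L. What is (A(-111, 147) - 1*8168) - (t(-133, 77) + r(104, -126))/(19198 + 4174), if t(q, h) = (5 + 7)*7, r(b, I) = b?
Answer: -143065902/5843 ≈ -24485.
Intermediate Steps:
t(q, h) = 84 (t(q, h) = 12*7 = 84)
(A(-111, 147) - 1*8168) - (t(-133, 77) + r(104, -126))/(19198 + 4174) = (-111*147 - 1*8168) - (84 + 104)/(19198 + 4174) = (-16317 - 8168) - 188/23372 = -24485 - 188/23372 = -24485 - 1*47/5843 = -24485 - 47/5843 = -143065902/5843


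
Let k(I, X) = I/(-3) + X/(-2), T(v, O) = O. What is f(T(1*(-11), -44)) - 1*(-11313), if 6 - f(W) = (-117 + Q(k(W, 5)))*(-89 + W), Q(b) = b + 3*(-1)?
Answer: -18137/6 ≈ -3022.8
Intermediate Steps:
k(I, X) = -X/2 - I/3 (k(I, X) = I*(-⅓) + X*(-½) = -I/3 - X/2 = -X/2 - I/3)
Q(b) = -3 + b (Q(b) = b - 3 = -3 + b)
f(W) = 6 - (-89 + W)*(-245/2 - W/3) (f(W) = 6 - (-117 + (-3 + (-½*5 - W/3)))*(-89 + W) = 6 - (-117 + (-3 + (-5/2 - W/3)))*(-89 + W) = 6 - (-117 + (-11/2 - W/3))*(-89 + W) = 6 - (-245/2 - W/3)*(-89 + W) = 6 - (-89 + W)*(-245/2 - W/3))
f(T(1*(-11), -44)) - 1*(-11313) = (-21793/2 + (⅓)*(-44)² + (557/6)*(-44)) - 1*(-11313) = (-21793/2 + (⅓)*1936 - 12254/3) + 11313 = (-21793/2 + 1936/3 - 12254/3) + 11313 = -86015/6 + 11313 = -18137/6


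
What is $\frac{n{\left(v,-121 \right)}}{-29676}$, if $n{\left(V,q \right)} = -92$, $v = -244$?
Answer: $\frac{23}{7419} \approx 0.0031001$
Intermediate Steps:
$\frac{n{\left(v,-121 \right)}}{-29676} = - \frac{92}{-29676} = \left(-92\right) \left(- \frac{1}{29676}\right) = \frac{23}{7419}$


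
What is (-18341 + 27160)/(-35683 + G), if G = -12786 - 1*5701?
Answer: -8819/54170 ≈ -0.16280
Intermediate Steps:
G = -18487 (G = -12786 - 5701 = -18487)
(-18341 + 27160)/(-35683 + G) = (-18341 + 27160)/(-35683 - 18487) = 8819/(-54170) = 8819*(-1/54170) = -8819/54170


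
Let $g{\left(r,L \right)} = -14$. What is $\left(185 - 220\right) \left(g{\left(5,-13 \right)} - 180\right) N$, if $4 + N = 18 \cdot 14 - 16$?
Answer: $1575280$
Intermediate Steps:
$N = 232$ ($N = -4 + \left(18 \cdot 14 - 16\right) = -4 + \left(252 - 16\right) = -4 + 236 = 232$)
$\left(185 - 220\right) \left(g{\left(5,-13 \right)} - 180\right) N = \left(185 - 220\right) \left(-14 - 180\right) 232 = \left(-35\right) \left(-194\right) 232 = 6790 \cdot 232 = 1575280$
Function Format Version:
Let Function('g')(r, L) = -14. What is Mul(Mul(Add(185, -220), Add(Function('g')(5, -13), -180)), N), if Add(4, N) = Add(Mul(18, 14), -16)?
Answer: 1575280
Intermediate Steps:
N = 232 (N = Add(-4, Add(Mul(18, 14), -16)) = Add(-4, Add(252, -16)) = Add(-4, 236) = 232)
Mul(Mul(Add(185, -220), Add(Function('g')(5, -13), -180)), N) = Mul(Mul(Add(185, -220), Add(-14, -180)), 232) = Mul(Mul(-35, -194), 232) = Mul(6790, 232) = 1575280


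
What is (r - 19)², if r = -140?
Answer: 25281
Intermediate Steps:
(r - 19)² = (-140 - 19)² = (-159)² = 25281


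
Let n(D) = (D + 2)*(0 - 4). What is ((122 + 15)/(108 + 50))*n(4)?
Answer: -1644/79 ≈ -20.810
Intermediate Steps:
n(D) = -8 - 4*D (n(D) = (2 + D)*(-4) = -8 - 4*D)
((122 + 15)/(108 + 50))*n(4) = ((122 + 15)/(108 + 50))*(-8 - 4*4) = (137/158)*(-8 - 16) = (137*(1/158))*(-24) = (137/158)*(-24) = -1644/79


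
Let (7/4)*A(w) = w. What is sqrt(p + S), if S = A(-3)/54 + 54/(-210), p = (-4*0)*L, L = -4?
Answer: I*sqrt(65)/15 ≈ 0.53748*I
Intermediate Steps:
A(w) = 4*w/7
p = 0 (p = -4*0*(-4) = 0*(-4) = 0)
S = -13/45 (S = ((4/7)*(-3))/54 + 54/(-210) = -12/7*1/54 + 54*(-1/210) = -2/63 - 9/35 = -13/45 ≈ -0.28889)
sqrt(p + S) = sqrt(0 - 13/45) = sqrt(-13/45) = I*sqrt(65)/15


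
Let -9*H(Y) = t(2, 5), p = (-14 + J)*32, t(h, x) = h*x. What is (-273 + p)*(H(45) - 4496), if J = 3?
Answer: 25296250/9 ≈ 2.8107e+6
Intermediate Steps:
p = -352 (p = (-14 + 3)*32 = -11*32 = -352)
H(Y) = -10/9 (H(Y) = -2*5/9 = -⅑*10 = -10/9)
(-273 + p)*(H(45) - 4496) = (-273 - 352)*(-10/9 - 4496) = -625*(-40474/9) = 25296250/9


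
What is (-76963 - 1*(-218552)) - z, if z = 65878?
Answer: 75711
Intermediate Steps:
(-76963 - 1*(-218552)) - z = (-76963 - 1*(-218552)) - 1*65878 = (-76963 + 218552) - 65878 = 141589 - 65878 = 75711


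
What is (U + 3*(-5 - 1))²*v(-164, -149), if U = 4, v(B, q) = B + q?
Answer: -61348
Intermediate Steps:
(U + 3*(-5 - 1))²*v(-164, -149) = (4 + 3*(-5 - 1))²*(-164 - 149) = (4 + 3*(-6))²*(-313) = (4 - 18)²*(-313) = (-14)²*(-313) = 196*(-313) = -61348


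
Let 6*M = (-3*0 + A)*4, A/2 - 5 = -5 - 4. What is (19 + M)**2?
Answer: 1681/9 ≈ 186.78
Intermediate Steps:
A = -8 (A = 10 + 2*(-5 - 4) = 10 + 2*(-9) = 10 - 18 = -8)
M = -16/3 (M = ((-3*0 - 8)*4)/6 = ((0 - 8)*4)/6 = (-8*4)/6 = (1/6)*(-32) = -16/3 ≈ -5.3333)
(19 + M)**2 = (19 - 16/3)**2 = (41/3)**2 = 1681/9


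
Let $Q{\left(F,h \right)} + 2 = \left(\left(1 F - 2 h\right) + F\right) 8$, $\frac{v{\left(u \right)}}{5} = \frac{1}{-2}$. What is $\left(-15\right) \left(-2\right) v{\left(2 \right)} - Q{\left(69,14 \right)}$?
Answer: $-953$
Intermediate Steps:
$v{\left(u \right)} = - \frac{5}{2}$ ($v{\left(u \right)} = \frac{5}{-2} = 5 \left(- \frac{1}{2}\right) = - \frac{5}{2}$)
$Q{\left(F,h \right)} = -2 - 16 h + 16 F$ ($Q{\left(F,h \right)} = -2 + \left(\left(1 F - 2 h\right) + F\right) 8 = -2 + \left(\left(F - 2 h\right) + F\right) 8 = -2 + \left(- 2 h + 2 F\right) 8 = -2 + \left(- 16 h + 16 F\right) = -2 - 16 h + 16 F$)
$\left(-15\right) \left(-2\right) v{\left(2 \right)} - Q{\left(69,14 \right)} = \left(-15\right) \left(-2\right) \left(- \frac{5}{2}\right) - \left(-2 - 224 + 16 \cdot 69\right) = 30 \left(- \frac{5}{2}\right) - \left(-2 - 224 + 1104\right) = -75 - 878 = -953$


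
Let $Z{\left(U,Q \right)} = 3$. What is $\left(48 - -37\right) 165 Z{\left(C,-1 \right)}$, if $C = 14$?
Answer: $42075$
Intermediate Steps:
$\left(48 - -37\right) 165 Z{\left(C,-1 \right)} = \left(48 - -37\right) 165 \cdot 3 = \left(48 + 37\right) 165 \cdot 3 = 85 \cdot 165 \cdot 3 = 14025 \cdot 3 = 42075$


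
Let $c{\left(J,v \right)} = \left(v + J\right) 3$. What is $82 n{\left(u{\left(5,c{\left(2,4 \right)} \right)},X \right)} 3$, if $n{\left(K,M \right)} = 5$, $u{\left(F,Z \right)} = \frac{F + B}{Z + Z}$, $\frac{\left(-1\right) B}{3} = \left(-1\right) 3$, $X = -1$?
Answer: $1230$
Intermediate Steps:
$c{\left(J,v \right)} = 3 J + 3 v$ ($c{\left(J,v \right)} = \left(J + v\right) 3 = 3 J + 3 v$)
$B = 9$ ($B = - 3 \left(\left(-1\right) 3\right) = \left(-3\right) \left(-3\right) = 9$)
$u{\left(F,Z \right)} = \frac{9 + F}{2 Z}$ ($u{\left(F,Z \right)} = \frac{F + 9}{Z + Z} = \frac{9 + F}{2 Z}$)
$82 n{\left(u{\left(5,c{\left(2,4 \right)} \right)},X \right)} 3 = 82 \cdot 5 \cdot 3 = 82 \cdot 15 = 1230$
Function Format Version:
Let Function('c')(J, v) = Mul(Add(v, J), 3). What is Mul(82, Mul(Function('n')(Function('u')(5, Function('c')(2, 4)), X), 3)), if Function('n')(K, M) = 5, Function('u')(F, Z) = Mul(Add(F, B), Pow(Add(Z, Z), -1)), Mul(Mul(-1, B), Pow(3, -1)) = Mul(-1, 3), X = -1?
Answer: 1230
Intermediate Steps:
Function('c')(J, v) = Add(Mul(3, J), Mul(3, v)) (Function('c')(J, v) = Mul(Add(J, v), 3) = Add(Mul(3, J), Mul(3, v)))
B = 9 (B = Mul(-3, Mul(-1, 3)) = Mul(-3, -3) = 9)
Function('u')(F, Z) = Mul(Rational(1, 2), Pow(Z, -1), Add(9, F)) (Function('u')(F, Z) = Mul(Add(F, 9), Pow(Add(Z, Z), -1)) = Mul(Add(9, F), Pow(Mul(2, Z), -1)) = Mul(Add(9, F), Mul(Rational(1, 2), Pow(Z, -1))) = Mul(Rational(1, 2), Pow(Z, -1), Add(9, F)))
Mul(82, Mul(Function('n')(Function('u')(5, Function('c')(2, 4)), X), 3)) = Mul(82, Mul(5, 3)) = Mul(82, 15) = 1230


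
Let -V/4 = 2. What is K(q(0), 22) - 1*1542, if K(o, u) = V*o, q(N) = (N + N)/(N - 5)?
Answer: -1542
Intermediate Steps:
V = -8 (V = -4*2 = -8)
q(N) = 2*N/(-5 + N) (q(N) = (2*N)/(-5 + N) = 2*N/(-5 + N))
K(o, u) = -8*o
K(q(0), 22) - 1*1542 = -16*0/(-5 + 0) - 1*1542 = -16*0/(-5) - 1542 = -16*0*(-1)/5 - 1542 = -8*0 - 1542 = 0 - 1542 = -1542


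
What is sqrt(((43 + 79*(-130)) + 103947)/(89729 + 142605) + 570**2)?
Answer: 2*sqrt(1096114207580430)/116167 ≈ 570.00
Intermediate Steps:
sqrt(((43 + 79*(-130)) + 103947)/(89729 + 142605) + 570**2) = sqrt(((43 - 10270) + 103947)/232334 + 324900) = sqrt((-10227 + 103947)*(1/232334) + 324900) = sqrt(93720*(1/232334) + 324900) = sqrt(46860/116167 + 324900) = sqrt(37742705160/116167) = 2*sqrt(1096114207580430)/116167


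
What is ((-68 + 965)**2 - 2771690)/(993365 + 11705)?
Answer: -1967081/1005070 ≈ -1.9572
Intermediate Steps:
((-68 + 965)**2 - 2771690)/(993365 + 11705) = (897**2 - 2771690)/1005070 = (804609 - 2771690)*(1/1005070) = -1967081*1/1005070 = -1967081/1005070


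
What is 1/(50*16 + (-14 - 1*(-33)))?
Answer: 1/819 ≈ 0.0012210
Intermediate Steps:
1/(50*16 + (-14 - 1*(-33))) = 1/(800 + (-14 + 33)) = 1/(800 + 19) = 1/819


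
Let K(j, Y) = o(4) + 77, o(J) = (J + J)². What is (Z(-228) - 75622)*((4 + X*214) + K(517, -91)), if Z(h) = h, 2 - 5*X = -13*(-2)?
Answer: 66914870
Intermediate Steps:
X = -24/5 (X = ⅖ - (-13)*(-2)/5 = ⅖ - ⅕*26 = ⅖ - 26/5 = -24/5 ≈ -4.8000)
o(J) = 4*J² (o(J) = (2*J)² = 4*J²)
K(j, Y) = 141 (K(j, Y) = 4*4² + 77 = 4*16 + 77 = 64 + 77 = 141)
(Z(-228) - 75622)*((4 + X*214) + K(517, -91)) = (-228 - 75622)*((4 - 24/5*214) + 141) = -75850*((4 - 5136/5) + 141) = -75850*(-5116/5 + 141) = -75850*(-4411/5) = 66914870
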